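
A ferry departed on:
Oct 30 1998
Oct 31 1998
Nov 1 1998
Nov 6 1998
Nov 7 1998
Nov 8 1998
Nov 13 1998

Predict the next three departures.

Nov 14 1998, Nov 15 1998, Nov 20 1998

Every event lands on a Friday or Saturday or Sunday (gaps cycle 1, 1, 5, 1, 1, 5).
So the schedule is: every Friday, Saturday and Sunday.
The following Saturday is Nov 14 1998.
The following Sunday is Nov 15 1998.
Next Friday: Nov 20 1998.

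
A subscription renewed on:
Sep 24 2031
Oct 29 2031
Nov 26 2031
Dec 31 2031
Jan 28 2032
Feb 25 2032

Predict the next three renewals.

Mar 31 2032, Apr 28 2032, May 26 2032

These are Wednesdays with 35, 28, 35, 28, 28-day gaps.
Each is the final Wednesday of its month — Oct 29 2031 is past the 28th, so '4th Wednesday' doesn't fit.
March 2032 ends with Wednesday Mar 31 2032.
April 2032 ends with Wednesday Apr 28 2032.
Last Wednesday of May 2032: May 26 2032.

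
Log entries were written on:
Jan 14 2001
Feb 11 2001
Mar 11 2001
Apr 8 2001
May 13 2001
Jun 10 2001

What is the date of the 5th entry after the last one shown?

Nov 11 2001

All dates are Sundays, 28, 28, 28, 35, 28 days apart.
Specifically, the 2nd Sunday of each month.
July 2001 — 2nd Sunday is Jul 8 2001.
August 2001 — 2nd Sunday is Aug 12 2001.
2nd Sunday of September 2001: Sep 9 2001.
October 2001 — 2nd Sunday is Oct 14 2001.
November 2001 — 2nd Sunday is Nov 11 2001.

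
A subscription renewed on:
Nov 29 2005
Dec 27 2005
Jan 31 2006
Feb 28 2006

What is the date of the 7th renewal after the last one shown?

Sep 26 2006

Every date is a Tuesday; gaps 28, 35, 28 days.
Each is the last Tuesday of its month (at least one falls on the 29th or later, ruling out '4th Tuesday').
March 2006 ends with Tuesday Mar 28 2006.
April 2006 ends with Tuesday Apr 25 2006.
May 2006 ends with Tuesday May 30 2006.
Last Tuesday of June 2006: Jun 27 2006.
July 2006 ends with Tuesday Jul 25 2006.
Last Tuesday of August 2006: Aug 29 2006.
September 2006 ends with Tuesday Sep 26 2006.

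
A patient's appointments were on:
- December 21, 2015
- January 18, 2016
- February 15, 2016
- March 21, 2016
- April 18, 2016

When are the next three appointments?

All dates are Mondays, 28, 28, 35, 28 days apart.
Specifically, the 3rd Monday of each month.
3rd Monday of May 2016: May 16, 2016.
3rd Monday of June 2016: June 20, 2016.
July 2016 — 3rd Monday is July 18, 2016.

May 16, 2016; June 20, 2016; July 18, 2016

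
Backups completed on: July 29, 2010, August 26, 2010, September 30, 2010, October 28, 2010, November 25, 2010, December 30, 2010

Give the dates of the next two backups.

All Thursdays; the gaps (28, 35, 28, 28, 35) vary with month length.
This is the last Thursday of each month.
January 2011 ends with Thursday January 27, 2011.
February 2011 ends with Thursday February 24, 2011.

January 27, 2011; February 24, 2011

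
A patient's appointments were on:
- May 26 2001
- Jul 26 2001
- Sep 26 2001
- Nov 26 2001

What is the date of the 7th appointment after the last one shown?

Jan 26 2003

Gaps: 61, 62, 61 days — not constant. Every event is on the 26th of the month.
Pattern: the 26th of every 2 months.
January 2002: Jan 26 2002.
Next: March 2002 → Mar 26 2002.
Next: May 2002 → May 26 2002.
July 2002: Jul 26 2002.
September 2002: Sep 26 2002.
November 2002: Nov 26 2002.
Next: January 2003 → Jan 26 2003.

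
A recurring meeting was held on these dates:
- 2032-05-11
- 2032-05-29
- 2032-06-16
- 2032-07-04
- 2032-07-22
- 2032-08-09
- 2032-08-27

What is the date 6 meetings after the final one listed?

2032-12-13

Gaps between consecutive events: 18, 18, 18, 18, 18, 18 days — a constant 18-day interval.
2032-08-27 + 18 days = 2032-09-14.
2032-09-14 + 18 days = 2032-10-02.
2032-10-02 + 18 days = 2032-10-20.
2032-10-20 + 18 days = 2032-11-07.
2032-11-07 + 18 days = 2032-11-25.
2032-11-25 + 18 days = 2032-12-13.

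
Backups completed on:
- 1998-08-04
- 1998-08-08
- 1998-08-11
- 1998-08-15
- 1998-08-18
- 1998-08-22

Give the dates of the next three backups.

Gaps: 4, 3, 4, 3, 4 days — not constant, but cyclic with period 2.
The events fall on every Tuesday and Saturday.
The following Tuesday is 1998-08-25.
Next Saturday: 1998-08-29.
Next Tuesday: 1998-09-01.

1998-08-25, 1998-08-29, 1998-09-01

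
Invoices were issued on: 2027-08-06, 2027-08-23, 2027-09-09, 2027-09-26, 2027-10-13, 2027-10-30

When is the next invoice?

The spacing is 17, 17, 17, 17, 17 days — always 17 days.
2027-10-30 + 17 days = 2027-11-16.

2027-11-16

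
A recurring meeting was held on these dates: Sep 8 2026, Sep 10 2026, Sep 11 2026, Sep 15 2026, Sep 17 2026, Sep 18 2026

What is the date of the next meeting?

Sep 22 2026

The gap pattern 2, 1, 4, 2, 1 repeats every 3 events.
These are the Tuesdays, Thursdays and Fridays of each week.
Next Tuesday: Sep 22 2026.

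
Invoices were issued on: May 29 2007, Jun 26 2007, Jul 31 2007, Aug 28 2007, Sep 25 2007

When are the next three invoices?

These are Tuesdays with 28, 35, 28, 28-day gaps.
Each is the final Tuesday of its month — May 29 2007 is past the 28th, so '4th Tuesday' doesn't fit.
October 2007 ends with Tuesday Oct 30 2007.
Last Tuesday of November 2007: Nov 27 2007.
Last Tuesday of December 2007: Dec 25 2007.

Oct 30 2007, Nov 27 2007, Dec 25 2007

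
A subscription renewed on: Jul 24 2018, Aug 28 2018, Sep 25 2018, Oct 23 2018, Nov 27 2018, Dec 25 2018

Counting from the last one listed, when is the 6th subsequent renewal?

Jun 25 2019

All dates are Tuesdays, 35, 28, 28, 35, 28 days apart.
Specifically, the 4th Tuesday of each month.
January 2019 — 4th Tuesday is Jan 22 2019.
February 2019 — 4th Tuesday is Feb 26 2019.
March 2019 — 4th Tuesday is Mar 26 2019.
4th Tuesday of April 2019: Apr 23 2019.
May 2019 — 4th Tuesday is May 28 2019.
4th Tuesday of June 2019: Jun 25 2019.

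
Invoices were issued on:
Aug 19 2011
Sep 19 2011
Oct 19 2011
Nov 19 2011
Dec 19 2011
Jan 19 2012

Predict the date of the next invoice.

Feb 19 2012

The day-of-month is always 19 (31, 30, 31, 30, 31 days between events).
So this recurs on the 19th of each month.
February 2012: Feb 19 2012.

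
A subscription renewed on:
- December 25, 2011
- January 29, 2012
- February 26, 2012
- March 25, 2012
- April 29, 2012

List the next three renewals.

These are Sundays with 35, 28, 28, 35-day gaps.
Each is the final Sunday of its month — January 29, 2012 is past the 28th, so '4th Sunday' doesn't fit.
Last Sunday of May 2012: May 27, 2012.
Last Sunday of June 2012: June 24, 2012.
Last Sunday of July 2012: July 29, 2012.

May 27, 2012; June 24, 2012; July 29, 2012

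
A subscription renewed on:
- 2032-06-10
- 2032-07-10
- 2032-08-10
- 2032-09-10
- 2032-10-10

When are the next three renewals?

The day-of-month is always 10 (30, 31, 31, 30 days between events).
So this recurs on the 10th of each month.
Next: November 2032 → 2032-11-10.
December 2032: 2032-12-10.
Next: January 2033 → 2033-01-10.

2032-11-10, 2032-12-10, 2033-01-10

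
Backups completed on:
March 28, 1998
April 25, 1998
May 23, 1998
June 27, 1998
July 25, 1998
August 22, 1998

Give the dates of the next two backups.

These are Saturdays at 28- or 35-day spacing (28, 28, 35, 28, 28).
The pattern: 4th Saturday of the month.
4th Saturday of September 1998: September 26, 1998.
4th Saturday of October 1998: October 24, 1998.

September 26, 1998; October 24, 1998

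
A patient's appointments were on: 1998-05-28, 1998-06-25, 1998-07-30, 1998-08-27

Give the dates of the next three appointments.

1998-09-24, 1998-10-29, 1998-11-26

Every date is a Thursday; gaps 28, 35, 28 days.
Each is the last Thursday of its month (at least one falls on the 29th or later, ruling out '4th Thursday').
September 1998 ends with Thursday 1998-09-24.
October 1998 ends with Thursday 1998-10-29.
Last Thursday of November 1998: 1998-11-26.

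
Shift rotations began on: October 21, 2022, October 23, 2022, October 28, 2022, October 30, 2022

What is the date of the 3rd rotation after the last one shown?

The gap pattern 2, 5, 2 repeats every 2 events.
These are the Fridays and Sundays of each week.
Next Friday: November 4, 2022.
Next Sunday: November 6, 2022.
The following Friday is November 11, 2022.

November 11, 2022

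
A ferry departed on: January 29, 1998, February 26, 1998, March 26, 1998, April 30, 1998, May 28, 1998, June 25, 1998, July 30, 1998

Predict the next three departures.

August 27, 1998; September 24, 1998; October 29, 1998

All Thursdays; the gaps (28, 28, 35, 28, 28, 35) vary with month length.
This is the last Thursday of each month.
August 1998 ends with Thursday August 27, 1998.
Last Thursday of September 1998: September 24, 1998.
October 1998 ends with Thursday October 29, 1998.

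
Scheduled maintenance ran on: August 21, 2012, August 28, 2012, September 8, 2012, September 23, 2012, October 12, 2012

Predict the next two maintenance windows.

November 4, 2012; December 1, 2012

Intervals are 7, 11, 15, 19 days — an arithmetic progression with common difference 4.
Next gap: 23 days. October 12, 2012 + 23 days = November 4, 2012.
Next gap: 27 days. November 4, 2012 + 27 days = December 1, 2012.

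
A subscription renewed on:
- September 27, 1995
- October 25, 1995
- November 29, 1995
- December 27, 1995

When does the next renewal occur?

January 31, 1996

Every date is a Wednesday; gaps 28, 35, 28 days.
Each is the last Wednesday of its month (at least one falls on the 29th or later, ruling out '4th Wednesday').
January 1996 ends with Wednesday January 31, 1996.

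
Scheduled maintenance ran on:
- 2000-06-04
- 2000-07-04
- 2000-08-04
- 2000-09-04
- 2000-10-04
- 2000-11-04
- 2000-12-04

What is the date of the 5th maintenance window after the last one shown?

The day-of-month is always 4 (30, 31, 31, 30, 31, 30 days between events).
So this recurs on the 4th of each month.
January 2001: 2001-01-04.
Next: February 2001 → 2001-02-04.
March 2001: 2001-03-04.
Next: April 2001 → 2001-04-04.
May 2001: 2001-05-04.

2001-05-04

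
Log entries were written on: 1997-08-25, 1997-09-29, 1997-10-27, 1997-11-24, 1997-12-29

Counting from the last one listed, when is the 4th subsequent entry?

All Mondays; the gaps (35, 28, 28, 35) vary with month length.
This is the last Monday of each month.
Last Monday of January 1998: 1998-01-26.
Last Monday of February 1998: 1998-02-23.
Last Monday of March 1998: 1998-03-30.
April 1998 ends with Monday 1998-04-27.

1998-04-27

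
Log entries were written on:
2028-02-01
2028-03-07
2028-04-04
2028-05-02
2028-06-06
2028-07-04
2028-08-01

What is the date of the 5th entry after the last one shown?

These are Tuesdays at 28- or 35-day spacing (35, 28, 28, 35, 28, 28).
The pattern: 1st Tuesday of the month.
September 2028 — 1st Tuesday is 2028-09-05.
1st Tuesday of October 2028: 2028-10-03.
November 2028 — 1st Tuesday is 2028-11-07.
1st Tuesday of December 2028: 2028-12-05.
1st Tuesday of January 2029: 2029-01-02.

2029-01-02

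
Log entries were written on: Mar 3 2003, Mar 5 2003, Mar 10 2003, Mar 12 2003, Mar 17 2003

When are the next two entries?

Mar 19 2003, Mar 24 2003

The gap pattern 2, 5, 2, 5 repeats every 2 events.
These are the Mondays and Wednesdays of each week.
Next Wednesday: Mar 19 2003.
Next Monday: Mar 24 2003.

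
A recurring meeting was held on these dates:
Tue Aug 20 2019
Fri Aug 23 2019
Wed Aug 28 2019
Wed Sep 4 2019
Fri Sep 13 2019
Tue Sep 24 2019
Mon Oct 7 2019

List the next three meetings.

Intervals are 3, 5, 7, 9, 11, 13 days — an arithmetic progression with common difference 2.
Next gap: 15 days. Mon Oct 7 2019 + 15 days = Tue Oct 22 2019.
Next gap: 17 days. Tue Oct 22 2019 + 17 days = Fri Nov 8 2019.
Next gap: 19 days. Fri Nov 8 2019 + 19 days = Wed Nov 27 2019.

Tue Oct 22 2019, Fri Nov 8 2019, Wed Nov 27 2019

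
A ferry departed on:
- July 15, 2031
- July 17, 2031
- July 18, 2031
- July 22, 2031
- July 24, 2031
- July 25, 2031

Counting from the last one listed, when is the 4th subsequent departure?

The gap pattern 2, 1, 4, 2, 1 repeats every 3 events.
These are the Tuesdays, Thursdays and Fridays of each week.
The following Tuesday is July 29, 2031.
The following Thursday is July 31, 2031.
The following Friday is August 1, 2031.
The following Tuesday is August 5, 2031.

August 5, 2031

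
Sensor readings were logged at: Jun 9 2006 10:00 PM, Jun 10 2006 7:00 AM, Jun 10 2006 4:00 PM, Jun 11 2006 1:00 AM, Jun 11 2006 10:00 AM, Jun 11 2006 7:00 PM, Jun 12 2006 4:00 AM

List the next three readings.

Gaps: 9, 9, 9, 9, 9, 9 hours — each event is 9 hours after the previous one.
Jun 12 2006 4:00 AM + 9 h = Jun 12 2006 1:00 PM.
Jun 12 2006 1:00 PM + 9 h = Jun 12 2006 10:00 PM.
Jun 12 2006 10:00 PM + 9 h = Jun 13 2006 7:00 AM.

Jun 12 2006 1:00 PM, Jun 12 2006 10:00 PM, Jun 13 2006 7:00 AM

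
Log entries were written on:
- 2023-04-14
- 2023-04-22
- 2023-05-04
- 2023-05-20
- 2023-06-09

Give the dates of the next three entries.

2023-07-03, 2023-07-31, 2023-09-01

The spacing grows by 4 each time: 8, 12, 16, 20 days.
Next gap: 24 days. 2023-06-09 + 24 days = 2023-07-03.
Next gap: 28 days. 2023-07-03 + 28 days = 2023-07-31.
Next gap: 32 days. 2023-07-31 + 32 days = 2023-09-01.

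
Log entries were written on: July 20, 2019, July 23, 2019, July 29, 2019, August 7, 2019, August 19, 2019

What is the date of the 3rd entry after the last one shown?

Gaps: 3, 6, 9, 12 days — each gap is 3 larger than the previous one.
Next gap: 15 days. August 19, 2019 + 15 days = September 3, 2019.
Next gap: 18 days. September 3, 2019 + 18 days = September 21, 2019.
Next gap: 21 days. September 21, 2019 + 21 days = October 12, 2019.

October 12, 2019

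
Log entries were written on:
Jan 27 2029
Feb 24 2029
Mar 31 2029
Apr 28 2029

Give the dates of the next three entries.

May 26 2029, Jun 30 2029, Jul 28 2029

All Saturdays; the gaps (28, 35, 28) vary with month length.
This is the last Saturday of each month.
May 2029 ends with Saturday May 26 2029.
June 2029 ends with Saturday Jun 30 2029.
Last Saturday of July 2029: Jul 28 2029.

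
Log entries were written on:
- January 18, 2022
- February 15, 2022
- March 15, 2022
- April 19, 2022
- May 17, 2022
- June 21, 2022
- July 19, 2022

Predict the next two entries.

August 16, 2022; September 20, 2022

These are Tuesdays at 28- or 35-day spacing (28, 28, 35, 28, 35, 28).
The pattern: 3rd Tuesday of the month.
3rd Tuesday of August 2022: August 16, 2022.
September 2022 — 3rd Tuesday is September 20, 2022.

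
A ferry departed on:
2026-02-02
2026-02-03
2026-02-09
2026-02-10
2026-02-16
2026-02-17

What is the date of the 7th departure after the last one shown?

2026-03-16

Gaps: 1, 6, 1, 6, 1 days — not constant, but cyclic with period 2.
The events fall on every Monday and Tuesday.
The following Monday is 2026-02-23.
The following Tuesday is 2026-02-24.
Next Monday: 2026-03-02.
Next Tuesday: 2026-03-03.
The following Monday is 2026-03-09.
The following Tuesday is 2026-03-10.
The following Monday is 2026-03-16.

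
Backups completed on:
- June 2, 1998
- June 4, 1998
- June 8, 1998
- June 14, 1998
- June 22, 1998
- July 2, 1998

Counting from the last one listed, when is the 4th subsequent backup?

The spacing grows by 2 each time: 2, 4, 6, 8, 10 days.
Next gap: 12 days. July 2, 1998 + 12 days = July 14, 1998.
Next gap: 14 days. July 14, 1998 + 14 days = July 28, 1998.
Next gap: 16 days. July 28, 1998 + 16 days = August 13, 1998.
Next gap: 18 days. August 13, 1998 + 18 days = August 31, 1998.

August 31, 1998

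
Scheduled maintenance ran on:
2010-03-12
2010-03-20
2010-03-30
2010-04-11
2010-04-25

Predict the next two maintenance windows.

2010-05-11, 2010-05-29

The spacing grows by 2 each time: 8, 10, 12, 14 days.
Next gap: 16 days. 2010-04-25 + 16 days = 2010-05-11.
Next gap: 18 days. 2010-05-11 + 18 days = 2010-05-29.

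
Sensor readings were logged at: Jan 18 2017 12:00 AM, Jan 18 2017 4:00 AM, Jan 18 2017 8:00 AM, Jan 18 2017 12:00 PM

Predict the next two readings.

Jan 18 2017 4:00 PM, Jan 18 2017 8:00 PM

Spacing: 4, 4, 4 h — constant 4 h.
Jan 18 2017 12:00 PM + 4 h = Jan 18 2017 4:00 PM.
Jan 18 2017 4:00 PM + 4 h = Jan 18 2017 8:00 PM.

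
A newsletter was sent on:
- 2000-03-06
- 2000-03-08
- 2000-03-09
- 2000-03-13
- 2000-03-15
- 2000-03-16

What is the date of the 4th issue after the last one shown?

Gaps: 2, 1, 4, 2, 1 days — not constant, but cyclic with period 3.
The events fall on every Monday, Wednesday and Thursday.
The following Monday is 2000-03-20.
The following Wednesday is 2000-03-22.
Next Thursday: 2000-03-23.
The following Monday is 2000-03-27.

2000-03-27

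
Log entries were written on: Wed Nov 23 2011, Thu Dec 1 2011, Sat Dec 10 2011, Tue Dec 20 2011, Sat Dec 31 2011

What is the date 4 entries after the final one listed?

Thu Feb 23 2012

Gaps: 8, 9, 10, 11 days — each gap is 1 larger than the previous one.
Next gap: 12 days. Sat Dec 31 2011 + 12 days = Thu Jan 12 2012.
Next gap: 13 days. Thu Jan 12 2012 + 13 days = Wed Jan 25 2012.
Next gap: 14 days. Wed Jan 25 2012 + 14 days = Wed Feb 8 2012.
Next gap: 15 days. Wed Feb 8 2012 + 15 days = Thu Feb 23 2012.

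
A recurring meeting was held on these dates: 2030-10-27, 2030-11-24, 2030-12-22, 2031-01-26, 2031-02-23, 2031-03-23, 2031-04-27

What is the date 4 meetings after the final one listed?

2031-08-24

All dates are Sundays, 28, 28, 35, 28, 28, 35 days apart.
Specifically, the 4th Sunday of each month.
May 2031 — 4th Sunday is 2031-05-25.
4th Sunday of June 2031: 2031-06-22.
4th Sunday of July 2031: 2031-07-27.
4th Sunday of August 2031: 2031-08-24.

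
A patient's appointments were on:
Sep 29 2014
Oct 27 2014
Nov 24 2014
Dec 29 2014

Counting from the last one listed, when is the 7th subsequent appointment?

Jul 27 2015

Every date is a Monday; gaps 28, 28, 35 days.
Each is the last Monday of its month (at least one falls on the 29th or later, ruling out '4th Monday').
January 2015 ends with Monday Jan 26 2015.
February 2015 ends with Monday Feb 23 2015.
March 2015 ends with Monday Mar 30 2015.
Last Monday of April 2015: Apr 27 2015.
Last Monday of May 2015: May 25 2015.
Last Monday of June 2015: Jun 29 2015.
Last Monday of July 2015: Jul 27 2015.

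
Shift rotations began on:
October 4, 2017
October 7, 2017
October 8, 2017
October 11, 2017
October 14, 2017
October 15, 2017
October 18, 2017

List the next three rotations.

October 21, 2017; October 22, 2017; October 25, 2017

Every event lands on a Wednesday or Saturday or Sunday (gaps cycle 3, 1, 3, 3, 1, 3).
So the schedule is: every Wednesday, Saturday and Sunday.
Next Saturday: October 21, 2017.
The following Sunday is October 22, 2017.
Next Wednesday: October 25, 2017.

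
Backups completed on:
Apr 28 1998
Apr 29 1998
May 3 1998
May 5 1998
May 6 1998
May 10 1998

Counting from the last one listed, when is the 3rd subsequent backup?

May 17 1998

The gap pattern 1, 4, 2, 1, 4 repeats every 3 events.
These are the Tuesdays, Wednesdays and Sundays of each week.
Next Tuesday: May 12 1998.
Next Wednesday: May 13 1998.
The following Sunday is May 17 1998.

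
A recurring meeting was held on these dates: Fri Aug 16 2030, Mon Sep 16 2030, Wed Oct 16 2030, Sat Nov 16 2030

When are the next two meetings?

Gaps: 31, 30, 31 days — not constant. Every event is on the 16th of the month.
Pattern: the 16th of each month.
Next: December 2030 → Mon Dec 16 2030.
January 2031: Thu Jan 16 2031.

Mon Dec 16 2030, Thu Jan 16 2031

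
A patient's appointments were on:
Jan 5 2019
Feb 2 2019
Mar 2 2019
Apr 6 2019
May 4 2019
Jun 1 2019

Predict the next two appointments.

Gaps: 28, 28, 35, 28, 28 days — a mix of 28 and 35. Every date is a Saturday.
Each is the 1st Saturday of its month.
1st Saturday of July 2019: Jul 6 2019.
1st Saturday of August 2019: Aug 3 2019.

Jul 6 2019, Aug 3 2019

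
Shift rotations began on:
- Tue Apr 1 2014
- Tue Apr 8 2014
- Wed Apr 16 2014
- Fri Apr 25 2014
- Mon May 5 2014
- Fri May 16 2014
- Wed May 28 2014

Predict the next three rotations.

The spacing grows by 1 each time: 7, 8, 9, 10, 11, 12 days.
Next gap: 13 days. Wed May 28 2014 + 13 days = Tue Jun 10 2014.
Next gap: 14 days. Tue Jun 10 2014 + 14 days = Tue Jun 24 2014.
Next gap: 15 days. Tue Jun 24 2014 + 15 days = Wed Jul 9 2014.

Tue Jun 10 2014, Tue Jun 24 2014, Wed Jul 9 2014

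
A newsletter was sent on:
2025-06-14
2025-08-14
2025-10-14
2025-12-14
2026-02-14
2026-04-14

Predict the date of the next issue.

The day-of-month is always 14 (61, 61, 61, 62, 59 days between events).
So this recurs on the 14th of every 2 months.
June 2026: 2026-06-14.

2026-06-14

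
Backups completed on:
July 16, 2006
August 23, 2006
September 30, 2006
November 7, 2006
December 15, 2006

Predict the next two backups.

January 22, 2007; March 1, 2007

The spacing is 38, 38, 38, 38 days — always 38 days.
December 15, 2006 + 38 days = January 22, 2007.
January 22, 2007 + 38 days = March 1, 2007.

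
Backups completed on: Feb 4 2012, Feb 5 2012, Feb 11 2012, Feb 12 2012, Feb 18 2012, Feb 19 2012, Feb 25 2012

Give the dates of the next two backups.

Feb 26 2012, Mar 3 2012

Every event lands on a Saturday or Sunday (gaps cycle 1, 6, 1, 6, 1, 6).
So the schedule is: every Saturday and Sunday.
Next Sunday: Feb 26 2012.
The following Saturday is Mar 3 2012.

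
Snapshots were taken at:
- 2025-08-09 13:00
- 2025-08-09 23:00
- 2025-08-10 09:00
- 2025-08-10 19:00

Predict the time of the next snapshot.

2025-08-11 05:00

Spacing: 10, 10, 10 h — constant 10 h.
2025-08-10 19:00 + 10 h = 2025-08-11 05:00.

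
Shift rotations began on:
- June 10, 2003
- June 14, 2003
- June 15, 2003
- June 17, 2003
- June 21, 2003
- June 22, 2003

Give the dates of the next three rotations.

Every event lands on a Tuesday or Saturday or Sunday (gaps cycle 4, 1, 2, 4, 1).
So the schedule is: every Tuesday, Saturday and Sunday.
Next Tuesday: June 24, 2003.
Next Saturday: June 28, 2003.
The following Sunday is June 29, 2003.

June 24, 2003; June 28, 2003; June 29, 2003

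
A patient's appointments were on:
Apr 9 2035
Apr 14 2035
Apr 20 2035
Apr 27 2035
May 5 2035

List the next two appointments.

Intervals are 5, 6, 7, 8 days — an arithmetic progression with common difference 1.
Next gap: 9 days. May 5 2035 + 9 days = May 14 2035.
Next gap: 10 days. May 14 2035 + 10 days = May 24 2035.

May 14 2035, May 24 2035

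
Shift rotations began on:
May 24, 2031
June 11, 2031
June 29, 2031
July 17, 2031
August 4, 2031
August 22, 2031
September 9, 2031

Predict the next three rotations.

The spacing is 18, 18, 18, 18, 18, 18 days — always 18 days.
September 9, 2031 + 18 days = September 27, 2031.
September 27, 2031 + 18 days = October 15, 2031.
October 15, 2031 + 18 days = November 2, 2031.

September 27, 2031; October 15, 2031; November 2, 2031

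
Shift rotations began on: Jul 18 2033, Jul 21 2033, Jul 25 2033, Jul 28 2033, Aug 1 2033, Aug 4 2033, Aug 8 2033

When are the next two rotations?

Aug 11 2033, Aug 15 2033

The gap pattern 3, 4, 3, 4, 3, 4 repeats every 2 events.
These are the Mondays and Thursdays of each week.
Next Thursday: Aug 11 2033.
The following Monday is Aug 15 2033.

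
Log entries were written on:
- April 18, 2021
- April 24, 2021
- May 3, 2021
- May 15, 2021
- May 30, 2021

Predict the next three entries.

Intervals are 6, 9, 12, 15 days — an arithmetic progression with common difference 3.
Next gap: 18 days. May 30, 2021 + 18 days = June 17, 2021.
Next gap: 21 days. June 17, 2021 + 21 days = July 8, 2021.
Next gap: 24 days. July 8, 2021 + 24 days = August 1, 2021.

June 17, 2021; July 8, 2021; August 1, 2021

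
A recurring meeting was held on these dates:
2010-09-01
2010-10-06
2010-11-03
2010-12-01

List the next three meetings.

All dates are Wednesdays, 35, 28, 28 days apart.
Specifically, the 1st Wednesday of each month.
1st Wednesday of January 2011: 2011-01-05.
February 2011 — 1st Wednesday is 2011-02-02.
1st Wednesday of March 2011: 2011-03-02.

2011-01-05, 2011-02-02, 2011-03-02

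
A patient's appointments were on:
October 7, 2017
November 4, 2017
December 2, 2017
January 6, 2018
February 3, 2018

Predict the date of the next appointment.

March 3, 2018

Gaps: 28, 28, 35, 28 days — a mix of 28 and 35. Every date is a Saturday.
Each is the 1st Saturday of its month.
1st Saturday of March 2018: March 3, 2018.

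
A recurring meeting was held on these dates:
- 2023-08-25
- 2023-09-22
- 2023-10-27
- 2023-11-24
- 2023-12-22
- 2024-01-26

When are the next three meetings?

2024-02-23, 2024-03-22, 2024-04-26

These are Fridays at 28- or 35-day spacing (28, 35, 28, 28, 35).
The pattern: 4th Friday of the month.
February 2024 — 4th Friday is 2024-02-23.
March 2024 — 4th Friday is 2024-03-22.
4th Friday of April 2024: 2024-04-26.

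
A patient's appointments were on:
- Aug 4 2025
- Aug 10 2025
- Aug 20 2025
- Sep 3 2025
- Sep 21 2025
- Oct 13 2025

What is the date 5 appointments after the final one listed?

Gaps: 6, 10, 14, 18, 22 days — each gap is 4 larger than the previous one.
Next gap: 26 days. Oct 13 2025 + 26 days = Nov 8 2025.
Next gap: 30 days. Nov 8 2025 + 30 days = Dec 8 2025.
Next gap: 34 days. Dec 8 2025 + 34 days = Jan 11 2026.
Next gap: 38 days. Jan 11 2026 + 38 days = Feb 18 2026.
Next gap: 42 days. Feb 18 2026 + 42 days = Apr 1 2026.

Apr 1 2026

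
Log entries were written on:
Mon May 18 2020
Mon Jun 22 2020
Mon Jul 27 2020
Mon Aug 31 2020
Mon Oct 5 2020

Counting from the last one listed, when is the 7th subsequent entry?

The spacing is 35, 35, 35, 35 days — always 35 days.
Mon Oct 5 2020 + 35 days = Mon Nov 9 2020.
Mon Nov 9 2020 + 35 days = Mon Dec 14 2020.
Mon Dec 14 2020 + 35 days = Mon Jan 18 2021.
Mon Jan 18 2021 + 35 days = Mon Feb 22 2021.
Mon Feb 22 2021 + 35 days = Mon Mar 29 2021.
Mon Mar 29 2021 + 35 days = Mon May 3 2021.
Mon May 3 2021 + 35 days = Mon Jun 7 2021.

Mon Jun 7 2021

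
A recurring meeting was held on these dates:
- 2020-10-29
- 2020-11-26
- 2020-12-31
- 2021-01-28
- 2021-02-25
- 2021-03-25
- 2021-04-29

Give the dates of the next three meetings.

2021-05-27, 2021-06-24, 2021-07-29

Every date is a Thursday; gaps 28, 35, 28, 28, 28, 35 days.
Each is the last Thursday of its month (at least one falls on the 29th or later, ruling out '4th Thursday').
Last Thursday of May 2021: 2021-05-27.
June 2021 ends with Thursday 2021-06-24.
Last Thursday of July 2021: 2021-07-29.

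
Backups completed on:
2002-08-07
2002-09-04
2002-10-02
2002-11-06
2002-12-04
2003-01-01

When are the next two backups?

2003-02-05, 2003-03-05

All dates are Wednesdays, 28, 28, 35, 28, 28 days apart.
Specifically, the 1st Wednesday of each month.
1st Wednesday of February 2003: 2003-02-05.
March 2003 — 1st Wednesday is 2003-03-05.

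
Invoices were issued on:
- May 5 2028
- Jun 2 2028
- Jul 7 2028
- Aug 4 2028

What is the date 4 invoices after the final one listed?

Dec 1 2028

All dates are Fridays, 28, 35, 28 days apart.
Specifically, the 1st Friday of each month.
1st Friday of September 2028: Sep 1 2028.
1st Friday of October 2028: Oct 6 2028.
November 2028 — 1st Friday is Nov 3 2028.
1st Friday of December 2028: Dec 1 2028.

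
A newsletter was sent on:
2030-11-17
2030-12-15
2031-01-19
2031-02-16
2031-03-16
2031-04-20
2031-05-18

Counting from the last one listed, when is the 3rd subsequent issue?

2031-08-17

All dates are Sundays, 28, 35, 28, 28, 35, 28 days apart.
Specifically, the 3rd Sunday of each month.
June 2031 — 3rd Sunday is 2031-06-15.
3rd Sunday of July 2031: 2031-07-20.
3rd Sunday of August 2031: 2031-08-17.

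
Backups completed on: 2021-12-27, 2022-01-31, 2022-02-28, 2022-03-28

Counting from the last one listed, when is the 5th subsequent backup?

2022-08-29

All Mondays; the gaps (35, 28, 28) vary with month length.
This is the last Monday of each month.
Last Monday of April 2022: 2022-04-25.
Last Monday of May 2022: 2022-05-30.
Last Monday of June 2022: 2022-06-27.
July 2022 ends with Monday 2022-07-25.
August 2022 ends with Monday 2022-08-29.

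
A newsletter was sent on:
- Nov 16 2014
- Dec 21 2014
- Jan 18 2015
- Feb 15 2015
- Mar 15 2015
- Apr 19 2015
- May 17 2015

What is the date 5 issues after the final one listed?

Gaps: 35, 28, 28, 28, 35, 28 days — a mix of 28 and 35. Every date is a Sunday.
Each is the 3rd Sunday of its month.
3rd Sunday of June 2015: Jun 21 2015.
July 2015 — 3rd Sunday is Jul 19 2015.
August 2015 — 3rd Sunday is Aug 16 2015.
September 2015 — 3rd Sunday is Sep 20 2015.
3rd Sunday of October 2015: Oct 18 2015.

Oct 18 2015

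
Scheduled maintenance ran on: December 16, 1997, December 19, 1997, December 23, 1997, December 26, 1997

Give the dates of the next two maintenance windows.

December 30, 1997; January 2, 1998

Gaps: 3, 4, 3 days — not constant, but cyclic with period 2.
The events fall on every Tuesday and Friday.
Next Tuesday: December 30, 1997.
Next Friday: January 2, 1998.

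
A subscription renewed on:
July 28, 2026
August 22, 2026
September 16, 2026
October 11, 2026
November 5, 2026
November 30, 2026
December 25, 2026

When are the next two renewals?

Every event comes 25 days after the last (25, 25, 25, 25, 25, 25).
December 25, 2026 + 25 days = January 19, 2027.
January 19, 2027 + 25 days = February 13, 2027.

January 19, 2027; February 13, 2027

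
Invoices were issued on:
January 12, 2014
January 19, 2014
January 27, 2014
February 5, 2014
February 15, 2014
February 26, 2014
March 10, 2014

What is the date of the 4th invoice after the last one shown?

Intervals are 7, 8, 9, 10, 11, 12 days — an arithmetic progression with common difference 1.
Next gap: 13 days. March 10, 2014 + 13 days = March 23, 2014.
Next gap: 14 days. March 23, 2014 + 14 days = April 6, 2014.
Next gap: 15 days. April 6, 2014 + 15 days = April 21, 2014.
Next gap: 16 days. April 21, 2014 + 16 days = May 7, 2014.

May 7, 2014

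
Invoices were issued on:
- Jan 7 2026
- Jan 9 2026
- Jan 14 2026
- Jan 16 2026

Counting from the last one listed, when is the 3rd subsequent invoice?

Jan 28 2026

Every event lands on a Wednesday or Friday (gaps cycle 2, 5, 2).
So the schedule is: every Wednesday and Friday.
Next Wednesday: Jan 21 2026.
Next Friday: Jan 23 2026.
Next Wednesday: Jan 28 2026.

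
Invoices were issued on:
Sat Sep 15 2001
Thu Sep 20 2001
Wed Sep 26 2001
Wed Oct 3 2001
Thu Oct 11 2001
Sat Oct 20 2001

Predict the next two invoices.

Tue Oct 30 2001, Sat Nov 10 2001

Intervals are 5, 6, 7, 8, 9 days — an arithmetic progression with common difference 1.
Next gap: 10 days. Sat Oct 20 2001 + 10 days = Tue Oct 30 2001.
Next gap: 11 days. Tue Oct 30 2001 + 11 days = Sat Nov 10 2001.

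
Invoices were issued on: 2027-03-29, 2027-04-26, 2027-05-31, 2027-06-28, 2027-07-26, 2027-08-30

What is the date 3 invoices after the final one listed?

These are Mondays with 28, 35, 28, 28, 35-day gaps.
Each is the final Monday of its month — 2027-03-29 is past the 28th, so '4th Monday' doesn't fit.
September 2027 ends with Monday 2027-09-27.
Last Monday of October 2027: 2027-10-25.
November 2027 ends with Monday 2027-11-29.

2027-11-29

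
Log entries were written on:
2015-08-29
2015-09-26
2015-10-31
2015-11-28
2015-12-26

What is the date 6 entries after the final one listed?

All Saturdays; the gaps (28, 35, 28, 28) vary with month length.
This is the last Saturday of each month.
Last Saturday of January 2016: 2016-01-30.
February 2016 ends with Saturday 2016-02-27.
March 2016 ends with Saturday 2016-03-26.
April 2016 ends with Saturday 2016-04-30.
Last Saturday of May 2016: 2016-05-28.
June 2016 ends with Saturday 2016-06-25.

2016-06-25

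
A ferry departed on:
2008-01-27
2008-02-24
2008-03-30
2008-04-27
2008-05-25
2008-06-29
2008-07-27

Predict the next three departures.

These are Sundays with 28, 35, 28, 28, 35, 28-day gaps.
Each is the final Sunday of its month — 2008-03-30 is past the 28th, so '4th Sunday' doesn't fit.
Last Sunday of August 2008: 2008-08-31.
Last Sunday of September 2008: 2008-09-28.
October 2008 ends with Sunday 2008-10-26.

2008-08-31, 2008-09-28, 2008-10-26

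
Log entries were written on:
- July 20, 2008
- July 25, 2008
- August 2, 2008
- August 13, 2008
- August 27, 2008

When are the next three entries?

The spacing grows by 3 each time: 5, 8, 11, 14 days.
Next gap: 17 days. August 27, 2008 + 17 days = September 13, 2008.
Next gap: 20 days. September 13, 2008 + 20 days = October 3, 2008.
Next gap: 23 days. October 3, 2008 + 23 days = October 26, 2008.

September 13, 2008; October 3, 2008; October 26, 2008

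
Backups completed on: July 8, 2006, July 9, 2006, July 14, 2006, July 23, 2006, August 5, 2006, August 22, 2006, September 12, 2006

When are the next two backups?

Intervals are 1, 5, 9, 13, 17, 21 days — an arithmetic progression with common difference 4.
Next gap: 25 days. September 12, 2006 + 25 days = October 7, 2006.
Next gap: 29 days. October 7, 2006 + 29 days = November 5, 2006.

October 7, 2006; November 5, 2006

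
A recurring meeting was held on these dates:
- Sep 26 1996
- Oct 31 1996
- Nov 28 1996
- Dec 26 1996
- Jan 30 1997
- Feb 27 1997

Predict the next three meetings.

Mar 27 1997, Apr 24 1997, May 29 1997

Every date is a Thursday; gaps 35, 28, 28, 35, 28 days.
Each is the last Thursday of its month (at least one falls on the 29th or later, ruling out '4th Thursday').
Last Thursday of March 1997: Mar 27 1997.
Last Thursday of April 1997: Apr 24 1997.
Last Thursday of May 1997: May 29 1997.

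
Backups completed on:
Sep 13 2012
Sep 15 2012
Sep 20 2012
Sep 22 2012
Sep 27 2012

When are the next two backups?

Sep 29 2012, Oct 4 2012

Gaps: 2, 5, 2, 5 days — not constant, but cyclic with period 2.
The events fall on every Thursday and Saturday.
Next Saturday: Sep 29 2012.
Next Thursday: Oct 4 2012.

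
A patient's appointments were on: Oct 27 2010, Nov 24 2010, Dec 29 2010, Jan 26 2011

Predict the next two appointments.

Every date is a Wednesday; gaps 28, 35, 28 days.
Each is the last Wednesday of its month (at least one falls on the 29th or later, ruling out '4th Wednesday').
Last Wednesday of February 2011: Feb 23 2011.
March 2011 ends with Wednesday Mar 30 2011.

Feb 23 2011, Mar 30 2011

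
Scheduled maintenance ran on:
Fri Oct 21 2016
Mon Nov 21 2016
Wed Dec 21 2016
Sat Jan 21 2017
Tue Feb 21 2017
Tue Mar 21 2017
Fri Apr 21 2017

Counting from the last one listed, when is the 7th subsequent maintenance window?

Gaps: 31, 30, 31, 31, 28, 31 days — not constant. Every event is on the 21st of the month.
Pattern: the 21st of each month.
May 2017: Sun May 21 2017.
June 2017: Wed Jun 21 2017.
Next: July 2017 → Fri Jul 21 2017.
August 2017: Mon Aug 21 2017.
Next: September 2017 → Thu Sep 21 2017.
Next: October 2017 → Sat Oct 21 2017.
November 2017: Tue Nov 21 2017.

Tue Nov 21 2017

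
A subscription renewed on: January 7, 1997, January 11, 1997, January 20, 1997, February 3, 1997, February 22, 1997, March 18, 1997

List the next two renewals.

Intervals are 4, 9, 14, 19, 24 days — an arithmetic progression with common difference 5.
Next gap: 29 days. March 18, 1997 + 29 days = April 16, 1997.
Next gap: 34 days. April 16, 1997 + 34 days = May 20, 1997.

April 16, 1997; May 20, 1997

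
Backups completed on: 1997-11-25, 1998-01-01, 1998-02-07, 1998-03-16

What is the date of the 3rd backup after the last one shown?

1998-07-05

Gaps between consecutive events: 37, 37, 37 days — a constant 37-day interval.
1998-03-16 + 37 days = 1998-04-22.
1998-04-22 + 37 days = 1998-05-29.
1998-05-29 + 37 days = 1998-07-05.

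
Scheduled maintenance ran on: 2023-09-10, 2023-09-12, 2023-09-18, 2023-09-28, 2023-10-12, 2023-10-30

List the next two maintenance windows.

The spacing grows by 4 each time: 2, 6, 10, 14, 18 days.
Next gap: 22 days. 2023-10-30 + 22 days = 2023-11-21.
Next gap: 26 days. 2023-11-21 + 26 days = 2023-12-17.

2023-11-21, 2023-12-17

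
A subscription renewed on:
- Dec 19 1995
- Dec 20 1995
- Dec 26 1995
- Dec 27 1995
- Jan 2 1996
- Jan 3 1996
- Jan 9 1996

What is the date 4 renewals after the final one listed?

Jan 23 1996

Every event lands on a Tuesday or Wednesday (gaps cycle 1, 6, 1, 6, 1, 6).
So the schedule is: every Tuesday and Wednesday.
Next Wednesday: Jan 10 1996.
Next Tuesday: Jan 16 1996.
The following Wednesday is Jan 17 1996.
Next Tuesday: Jan 23 1996.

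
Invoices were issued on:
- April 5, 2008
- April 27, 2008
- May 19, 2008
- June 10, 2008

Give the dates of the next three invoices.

July 2, 2008; July 24, 2008; August 15, 2008

The spacing is 22, 22, 22 days — always 22 days.
June 10, 2008 + 22 days = July 2, 2008.
July 2, 2008 + 22 days = July 24, 2008.
July 24, 2008 + 22 days = August 15, 2008.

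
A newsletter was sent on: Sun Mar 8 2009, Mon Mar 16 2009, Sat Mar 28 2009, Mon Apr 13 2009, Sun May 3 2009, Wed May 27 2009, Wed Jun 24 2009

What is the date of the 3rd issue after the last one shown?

Intervals are 8, 12, 16, 20, 24, 28 days — an arithmetic progression with common difference 4.
Next gap: 32 days. Wed Jun 24 2009 + 32 days = Sun Jul 26 2009.
Next gap: 36 days. Sun Jul 26 2009 + 36 days = Mon Aug 31 2009.
Next gap: 40 days. Mon Aug 31 2009 + 40 days = Sat Oct 10 2009.

Sat Oct 10 2009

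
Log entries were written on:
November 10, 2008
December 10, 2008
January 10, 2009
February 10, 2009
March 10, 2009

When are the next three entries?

Each date is the 10th; the gaps (30, 31, 31, 28) track the month lengths.
The rule is the 10th of each month.
April 2009: April 10, 2009.
May 2009: May 10, 2009.
June 2009: June 10, 2009.

April 10, 2009; May 10, 2009; June 10, 2009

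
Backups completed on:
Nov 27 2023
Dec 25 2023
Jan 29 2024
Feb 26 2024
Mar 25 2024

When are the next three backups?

All Mondays; the gaps (28, 35, 28, 28) vary with month length.
This is the last Monday of each month.
Last Monday of April 2024: Apr 29 2024.
May 2024 ends with Monday May 27 2024.
June 2024 ends with Monday Jun 24 2024.

Apr 29 2024, May 27 2024, Jun 24 2024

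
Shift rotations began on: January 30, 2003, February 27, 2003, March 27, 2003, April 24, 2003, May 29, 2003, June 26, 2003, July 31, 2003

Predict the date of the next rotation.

All Thursdays; the gaps (28, 28, 28, 35, 28, 35) vary with month length.
This is the last Thursday of each month.
Last Thursday of August 2003: August 28, 2003.

August 28, 2003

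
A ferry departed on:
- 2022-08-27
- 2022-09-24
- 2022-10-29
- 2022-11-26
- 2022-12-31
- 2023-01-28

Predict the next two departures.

These are Saturdays with 28, 35, 28, 35, 28-day gaps.
Each is the final Saturday of its month — 2022-10-29 is past the 28th, so '4th Saturday' doesn't fit.
Last Saturday of February 2023: 2023-02-25.
Last Saturday of March 2023: 2023-03-25.

2023-02-25, 2023-03-25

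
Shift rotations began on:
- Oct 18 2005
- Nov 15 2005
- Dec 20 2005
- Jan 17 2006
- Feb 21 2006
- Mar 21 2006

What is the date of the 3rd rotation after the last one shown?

Jun 20 2006

These are Tuesdays at 28- or 35-day spacing (28, 35, 28, 35, 28).
The pattern: 3rd Tuesday of the month.
3rd Tuesday of April 2006: Apr 18 2006.
May 2006 — 3rd Tuesday is May 16 2006.
June 2006 — 3rd Tuesday is Jun 20 2006.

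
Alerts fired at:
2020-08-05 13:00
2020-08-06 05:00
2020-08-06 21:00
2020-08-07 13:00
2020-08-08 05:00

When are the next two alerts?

2020-08-08 21:00, 2020-08-09 13:00

Spacing: 16, 16, 16, 16 h — constant 16 h.
2020-08-08 05:00 + 16 h = 2020-08-08 21:00.
2020-08-08 21:00 + 16 h = 2020-08-09 13:00.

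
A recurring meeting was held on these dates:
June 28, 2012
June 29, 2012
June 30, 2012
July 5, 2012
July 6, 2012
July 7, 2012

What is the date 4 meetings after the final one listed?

July 19, 2012

Gaps: 1, 1, 5, 1, 1 days — not constant, but cyclic with period 3.
The events fall on every Thursday, Friday and Saturday.
Next Thursday: July 12, 2012.
Next Friday: July 13, 2012.
The following Saturday is July 14, 2012.
Next Thursday: July 19, 2012.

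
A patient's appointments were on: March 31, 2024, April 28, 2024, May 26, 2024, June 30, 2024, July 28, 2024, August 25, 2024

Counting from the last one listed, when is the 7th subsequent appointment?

March 30, 2025

Every date is a Sunday; gaps 28, 28, 35, 28, 28 days.
Each is the last Sunday of its month (at least one falls on the 29th or later, ruling out '4th Sunday').
Last Sunday of September 2024: September 29, 2024.
October 2024 ends with Sunday October 27, 2024.
November 2024 ends with Sunday November 24, 2024.
Last Sunday of December 2024: December 29, 2024.
January 2025 ends with Sunday January 26, 2025.
Last Sunday of February 2025: February 23, 2025.
Last Sunday of March 2025: March 30, 2025.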